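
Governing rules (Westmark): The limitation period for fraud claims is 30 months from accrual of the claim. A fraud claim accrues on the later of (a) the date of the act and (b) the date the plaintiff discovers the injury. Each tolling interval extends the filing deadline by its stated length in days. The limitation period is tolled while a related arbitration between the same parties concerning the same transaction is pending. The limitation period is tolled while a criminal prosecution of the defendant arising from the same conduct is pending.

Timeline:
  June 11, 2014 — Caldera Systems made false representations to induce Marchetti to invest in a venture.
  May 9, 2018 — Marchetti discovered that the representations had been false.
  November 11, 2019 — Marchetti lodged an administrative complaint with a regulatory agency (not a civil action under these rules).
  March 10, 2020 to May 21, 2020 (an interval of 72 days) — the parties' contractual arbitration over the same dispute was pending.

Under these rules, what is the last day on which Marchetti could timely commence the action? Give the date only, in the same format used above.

January 20, 2021

Because discovery on May 9, 2018 post-dates the June 11, 2014 act, accrual under the later-of rule falls on May 9, 2018.
30 months from May 9, 2018 is November 9, 2020.
The pending related arbitration from March 10, 2020 to May 21, 2020 tolled the period for 72 days, extending the deadline to January 20, 2021.
None of the other events listed affects the running of the period under the stated rules.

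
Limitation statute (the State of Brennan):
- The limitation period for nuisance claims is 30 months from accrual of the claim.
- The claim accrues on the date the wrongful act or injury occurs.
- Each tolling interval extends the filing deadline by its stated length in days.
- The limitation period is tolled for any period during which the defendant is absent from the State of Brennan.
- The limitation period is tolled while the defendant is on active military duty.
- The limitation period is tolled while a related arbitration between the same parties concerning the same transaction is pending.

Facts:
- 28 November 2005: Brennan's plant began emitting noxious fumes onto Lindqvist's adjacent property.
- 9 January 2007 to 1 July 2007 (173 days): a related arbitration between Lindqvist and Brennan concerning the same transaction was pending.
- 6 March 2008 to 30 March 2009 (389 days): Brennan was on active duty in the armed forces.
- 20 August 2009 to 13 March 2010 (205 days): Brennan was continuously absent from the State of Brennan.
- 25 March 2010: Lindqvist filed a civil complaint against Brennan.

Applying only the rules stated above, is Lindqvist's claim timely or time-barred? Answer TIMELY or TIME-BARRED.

TIMELY

The limitation period began to run on 28 November 2005.
30 months from 28 November 2005 is 28 May 2008.
The pending related arbitration from 9 January 2007 to 1 July 2007 tolled the period for 173 days, extending the deadline to 17 November 2008.
The defendant's active military service from 6 March 2008 to 30 March 2009 tolled the period for 389 days, extending the deadline to 11 December 2009.
The defendant's absence from the jurisdiction from 20 August 2009 to 13 March 2010 tolled the period for 205 days, extending the deadline to 4 July 2010.
Lindqvist filed on 25 March 2010, before the 4 July 2010 deadline, so the action is timely.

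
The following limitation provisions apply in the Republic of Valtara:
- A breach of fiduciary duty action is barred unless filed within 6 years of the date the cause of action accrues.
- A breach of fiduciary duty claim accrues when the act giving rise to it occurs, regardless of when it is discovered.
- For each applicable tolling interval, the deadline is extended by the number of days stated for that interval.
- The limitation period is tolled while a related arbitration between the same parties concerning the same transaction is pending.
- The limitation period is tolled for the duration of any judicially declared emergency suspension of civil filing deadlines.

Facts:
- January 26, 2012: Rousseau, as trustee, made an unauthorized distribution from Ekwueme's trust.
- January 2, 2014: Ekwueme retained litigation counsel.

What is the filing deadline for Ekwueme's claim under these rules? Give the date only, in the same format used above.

The limitation period began to run on January 26, 2012.
Adding the 6 years base period to January 26, 2012 gives a deadline of January 26, 2018, before any tolling.
Nothing else in the chronology tolls or restarts the period.

January 26, 2018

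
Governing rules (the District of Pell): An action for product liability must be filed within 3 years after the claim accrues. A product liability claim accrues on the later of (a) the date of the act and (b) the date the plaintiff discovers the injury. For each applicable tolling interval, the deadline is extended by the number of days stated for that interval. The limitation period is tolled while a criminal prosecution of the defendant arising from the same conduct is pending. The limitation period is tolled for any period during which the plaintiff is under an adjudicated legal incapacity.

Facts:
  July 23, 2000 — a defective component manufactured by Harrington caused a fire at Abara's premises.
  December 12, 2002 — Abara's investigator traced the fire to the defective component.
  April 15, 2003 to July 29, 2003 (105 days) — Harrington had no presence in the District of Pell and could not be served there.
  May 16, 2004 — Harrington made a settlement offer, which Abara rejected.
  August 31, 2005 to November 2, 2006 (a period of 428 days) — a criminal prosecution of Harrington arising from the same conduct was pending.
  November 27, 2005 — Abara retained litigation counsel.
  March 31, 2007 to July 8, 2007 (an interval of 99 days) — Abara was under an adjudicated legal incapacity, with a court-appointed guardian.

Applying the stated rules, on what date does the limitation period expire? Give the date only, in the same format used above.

Taking the later of the act (July 23, 2000) and discovery (December 12, 2002), the claim accrued on December 12, 2002.
Adding the 3 years base period to December 12, 2002 gives a deadline of December 12, 2005, before any tolling.
The period was tolled for 428 days by the pending criminal prosecution (August 31, 2005 to November 2, 2006), pushing the deadline to February 13, 2007.
The plaintiff's legal incapacity from March 31, 2007 to July 8, 2007 began after the period had already run on February 13, 2007, so it has no tolling effect.
The defendant's absence from the jurisdiction from April 15, 2003 to July 29, 2003 does not toll the period, because no stated rule makes the defendant's absence a tolling event.
Nothing else in the chronology tolls or restarts the period.

February 13, 2007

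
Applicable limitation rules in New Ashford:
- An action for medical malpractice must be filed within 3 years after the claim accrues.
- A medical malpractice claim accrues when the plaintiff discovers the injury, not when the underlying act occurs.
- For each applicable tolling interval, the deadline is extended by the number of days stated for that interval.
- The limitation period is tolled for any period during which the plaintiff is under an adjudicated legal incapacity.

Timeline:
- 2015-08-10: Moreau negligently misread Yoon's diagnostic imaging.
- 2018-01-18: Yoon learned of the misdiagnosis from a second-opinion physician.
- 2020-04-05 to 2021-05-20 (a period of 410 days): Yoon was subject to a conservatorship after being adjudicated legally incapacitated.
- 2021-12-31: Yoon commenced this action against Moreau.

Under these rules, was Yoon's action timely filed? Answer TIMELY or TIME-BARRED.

Accrual is tied to discovery, so the period began on 2018-01-18 rather than on 2015-08-10 when the act occurred.
The untolled deadline — 3 years after 2018-01-18 — is 2021-01-18.
The period was tolled for 410 days by the plaintiff's legal incapacity (2020-04-05 to 2021-05-20), pushing the deadline to 2022-03-04.
Yoon filed on 2021-12-31, before the 2022-03-04 deadline, so the action is timely.

TIMELY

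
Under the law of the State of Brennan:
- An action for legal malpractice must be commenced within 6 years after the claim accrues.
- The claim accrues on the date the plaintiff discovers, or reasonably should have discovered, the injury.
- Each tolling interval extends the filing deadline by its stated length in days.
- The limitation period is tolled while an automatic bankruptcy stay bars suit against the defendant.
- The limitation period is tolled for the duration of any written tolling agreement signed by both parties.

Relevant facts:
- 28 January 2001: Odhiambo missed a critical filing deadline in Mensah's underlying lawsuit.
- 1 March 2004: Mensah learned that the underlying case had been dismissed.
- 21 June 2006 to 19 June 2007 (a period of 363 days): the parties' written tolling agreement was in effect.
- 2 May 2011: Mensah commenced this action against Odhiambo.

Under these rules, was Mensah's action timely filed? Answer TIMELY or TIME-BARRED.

The claim did not accrue until Mensah discovered the injury on 1 March 2004; the 28 January 2001 act date does not start the clock under the stated rule.
6 years from 1 March 2004 is 1 March 2010.
The written tolling agreement from 21 June 2006 to 19 June 2007 tolled the period for 363 days, extending the deadline to 27 February 2011.
Filing on 2 May 2011 missed the 27 February 2011 deadline — the action is time-barred.

TIME-BARRED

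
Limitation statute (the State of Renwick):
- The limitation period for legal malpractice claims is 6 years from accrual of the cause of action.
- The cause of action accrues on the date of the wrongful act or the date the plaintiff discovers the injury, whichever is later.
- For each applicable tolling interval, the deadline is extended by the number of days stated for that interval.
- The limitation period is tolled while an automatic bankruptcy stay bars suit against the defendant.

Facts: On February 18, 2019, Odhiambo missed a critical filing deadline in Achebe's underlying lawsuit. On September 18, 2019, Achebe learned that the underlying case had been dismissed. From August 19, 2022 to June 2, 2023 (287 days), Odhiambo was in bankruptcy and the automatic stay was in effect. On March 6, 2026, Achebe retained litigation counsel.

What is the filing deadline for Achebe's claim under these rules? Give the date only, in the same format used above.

The claim accrued on September 18, 2019 — the later of the February 18, 2019 act and the September 18, 2019 discovery.
Adding the 6 years base period to September 18, 2019 gives a deadline of September 18, 2025, before any tolling.
The automatic bankruptcy stay from August 19, 2022 to June 2, 2023 tolled the period for 287 days, extending the deadline to July 2, 2026.
None of the other events listed affects the running of the period under the stated rules.

July 2, 2026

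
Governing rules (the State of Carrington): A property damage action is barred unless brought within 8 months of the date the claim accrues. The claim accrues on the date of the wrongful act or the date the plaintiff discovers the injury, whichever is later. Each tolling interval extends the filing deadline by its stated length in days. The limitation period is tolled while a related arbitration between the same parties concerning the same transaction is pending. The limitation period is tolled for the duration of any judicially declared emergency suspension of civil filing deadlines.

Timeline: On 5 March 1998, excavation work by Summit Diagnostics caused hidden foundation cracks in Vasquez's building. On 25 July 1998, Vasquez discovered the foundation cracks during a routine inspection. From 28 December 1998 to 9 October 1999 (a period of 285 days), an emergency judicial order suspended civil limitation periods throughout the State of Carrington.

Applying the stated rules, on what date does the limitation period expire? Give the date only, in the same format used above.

The claim accrued on 25 July 1998 — the later of the 5 March 1998 act and the 25 July 1998 discovery.
Adding the 8 months base period to 25 July 1998 gives a deadline of 25 March 1999, before any tolling.
Because the emergency suspension of filing deadlines ran from 28 December 1998 to 9 October 1999, the deadline is extended by 285 days to 4 January 2000.

4 January 2000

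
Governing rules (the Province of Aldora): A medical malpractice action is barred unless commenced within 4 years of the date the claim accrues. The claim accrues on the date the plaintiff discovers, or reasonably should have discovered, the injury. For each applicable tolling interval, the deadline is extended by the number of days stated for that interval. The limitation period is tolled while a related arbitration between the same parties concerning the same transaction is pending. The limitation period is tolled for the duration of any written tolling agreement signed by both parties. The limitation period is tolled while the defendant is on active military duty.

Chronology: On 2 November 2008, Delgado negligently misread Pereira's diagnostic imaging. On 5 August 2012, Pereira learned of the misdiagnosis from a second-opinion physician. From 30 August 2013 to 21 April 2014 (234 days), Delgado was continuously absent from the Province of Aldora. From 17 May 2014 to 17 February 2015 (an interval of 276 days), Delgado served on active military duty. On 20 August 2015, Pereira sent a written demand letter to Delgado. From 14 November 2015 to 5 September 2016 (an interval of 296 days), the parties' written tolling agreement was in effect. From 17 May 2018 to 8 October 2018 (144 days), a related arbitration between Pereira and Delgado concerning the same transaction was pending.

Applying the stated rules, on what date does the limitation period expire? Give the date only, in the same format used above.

28 February 2018

Accrual is tied to discovery, so the period began on 5 August 2012 rather than on 2 November 2008 when the act occurred.
The untolled deadline — 4 years after 5 August 2012 — is 5 August 2016.
The defendant's active military service from 17 May 2014 to 17 February 2015 tolled the period for 276 days, extending the deadline to 8 May 2017.
Because the written tolling agreement ran from 14 November 2015 to 5 September 2016, the deadline is extended by 296 days to 28 February 2018.
By the time the pending related arbitration began on 17 May 2018, the limitation period had already expired on 28 February 2018; that interval cannot revive it.
The defendant's absence from the jurisdiction from 30 August 2013 to 21 April 2014 does not toll the period, because no stated rule makes the defendant's absence a tolling event.
None of the other events listed affects the running of the period under the stated rules.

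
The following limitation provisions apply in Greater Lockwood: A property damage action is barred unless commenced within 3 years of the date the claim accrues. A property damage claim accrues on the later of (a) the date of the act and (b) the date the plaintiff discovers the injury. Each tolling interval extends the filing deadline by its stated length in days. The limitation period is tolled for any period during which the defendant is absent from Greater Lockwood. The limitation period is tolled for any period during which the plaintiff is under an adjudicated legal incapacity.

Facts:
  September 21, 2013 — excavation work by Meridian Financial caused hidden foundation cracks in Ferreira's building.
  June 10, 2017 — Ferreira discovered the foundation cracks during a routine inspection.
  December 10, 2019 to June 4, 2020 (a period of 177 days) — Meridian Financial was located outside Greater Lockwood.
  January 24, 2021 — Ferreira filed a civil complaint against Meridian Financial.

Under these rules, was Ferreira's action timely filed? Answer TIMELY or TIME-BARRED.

TIME-BARRED

Taking the later of the act (September 21, 2013) and discovery (June 10, 2017), the claim accrued on June 10, 2017.
The untolled deadline — 3 years after June 10, 2017 — is June 10, 2020.
The period was tolled for 177 days by the defendant's absence from the jurisdiction (December 10, 2019 to June 4, 2020), pushing the deadline to December 4, 2020.
Ferreira filed on January 24, 2021, after the December 4, 2020 deadline, so the action is time-barred.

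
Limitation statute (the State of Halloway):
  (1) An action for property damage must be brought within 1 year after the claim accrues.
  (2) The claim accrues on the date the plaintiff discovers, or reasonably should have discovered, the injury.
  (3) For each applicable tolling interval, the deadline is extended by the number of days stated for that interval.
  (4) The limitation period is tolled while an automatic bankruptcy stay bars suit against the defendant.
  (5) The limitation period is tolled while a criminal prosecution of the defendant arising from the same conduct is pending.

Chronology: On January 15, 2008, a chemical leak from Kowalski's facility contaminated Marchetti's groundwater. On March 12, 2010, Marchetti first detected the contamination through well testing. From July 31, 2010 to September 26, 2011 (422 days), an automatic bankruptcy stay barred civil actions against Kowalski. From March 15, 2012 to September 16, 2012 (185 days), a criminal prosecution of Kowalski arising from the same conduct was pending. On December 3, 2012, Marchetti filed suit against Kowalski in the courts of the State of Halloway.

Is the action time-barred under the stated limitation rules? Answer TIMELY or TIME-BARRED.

Under the discovery rule, the claim accrued on March 12, 2010, when Marchetti discovered the injury — not on the January 15, 2008 date of the underlying act.
The untolled deadline — 1 year after March 12, 2010 — is March 12, 2011.
The period was tolled for 422 days by the automatic bankruptcy stay (July 31, 2010 to September 26, 2011), pushing the deadline to May 7, 2012.
The period was tolled for 185 days by the pending criminal prosecution (March 15, 2012 to September 16, 2012), pushing the deadline to November 8, 2012.
The December 3, 2012 filing falls after the November 8, 2012 deadline; the claim is time-barred.

TIME-BARRED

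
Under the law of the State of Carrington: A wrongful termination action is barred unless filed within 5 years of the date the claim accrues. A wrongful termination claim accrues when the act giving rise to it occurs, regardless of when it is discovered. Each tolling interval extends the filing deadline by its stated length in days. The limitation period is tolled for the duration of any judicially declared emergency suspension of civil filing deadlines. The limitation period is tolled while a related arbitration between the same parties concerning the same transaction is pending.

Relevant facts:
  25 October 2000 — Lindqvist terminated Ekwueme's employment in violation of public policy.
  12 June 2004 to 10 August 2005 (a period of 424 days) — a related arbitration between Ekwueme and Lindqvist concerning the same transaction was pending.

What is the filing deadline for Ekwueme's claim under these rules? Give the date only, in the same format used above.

The claim accrued on 25 October 2000, when the wrongful act occurred.
Adding the 5 years base period to 25 October 2000 gives a deadline of 25 October 2005, before any tolling.
The pending related arbitration from 12 June 2004 to 10 August 2005 tolled the period for 424 days, extending the deadline to 23 December 2006.

23 December 2006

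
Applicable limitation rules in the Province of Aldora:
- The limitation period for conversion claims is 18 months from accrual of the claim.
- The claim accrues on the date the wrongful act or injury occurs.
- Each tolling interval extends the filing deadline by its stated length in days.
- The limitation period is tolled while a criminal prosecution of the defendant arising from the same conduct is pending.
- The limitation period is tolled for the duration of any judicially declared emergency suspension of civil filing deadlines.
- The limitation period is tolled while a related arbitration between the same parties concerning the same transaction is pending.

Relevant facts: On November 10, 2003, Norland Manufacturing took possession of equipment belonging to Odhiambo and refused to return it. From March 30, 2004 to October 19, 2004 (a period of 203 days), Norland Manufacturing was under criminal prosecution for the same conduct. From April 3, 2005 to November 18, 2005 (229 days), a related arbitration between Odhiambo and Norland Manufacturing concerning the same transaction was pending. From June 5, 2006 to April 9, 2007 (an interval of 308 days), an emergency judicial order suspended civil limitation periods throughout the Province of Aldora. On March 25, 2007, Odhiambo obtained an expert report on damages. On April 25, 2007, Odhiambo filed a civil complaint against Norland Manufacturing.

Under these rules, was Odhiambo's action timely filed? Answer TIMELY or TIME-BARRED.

TIMELY

The limitation period began to run on November 10, 2003.
Adding the 18 months base period to November 10, 2003 gives a deadline of May 10, 2005, before any tolling.
The period was tolled for 203 days by the pending criminal prosecution (March 30, 2004 to October 19, 2004), pushing the deadline to November 29, 2005.
Because the pending related arbitration ran from April 3, 2005 to November 18, 2005, the deadline is extended by 229 days to July 16, 2006.
The emergency suspension of filing deadlines from June 5, 2006 to April 9, 2007 tolled the period for 308 days, extending the deadline to May 20, 2007.
The other events in the timeline have no effect on the limitation period under the stated rules.
The April 25, 2007 filing precedes the May 20, 2007 deadline; the claim is timely.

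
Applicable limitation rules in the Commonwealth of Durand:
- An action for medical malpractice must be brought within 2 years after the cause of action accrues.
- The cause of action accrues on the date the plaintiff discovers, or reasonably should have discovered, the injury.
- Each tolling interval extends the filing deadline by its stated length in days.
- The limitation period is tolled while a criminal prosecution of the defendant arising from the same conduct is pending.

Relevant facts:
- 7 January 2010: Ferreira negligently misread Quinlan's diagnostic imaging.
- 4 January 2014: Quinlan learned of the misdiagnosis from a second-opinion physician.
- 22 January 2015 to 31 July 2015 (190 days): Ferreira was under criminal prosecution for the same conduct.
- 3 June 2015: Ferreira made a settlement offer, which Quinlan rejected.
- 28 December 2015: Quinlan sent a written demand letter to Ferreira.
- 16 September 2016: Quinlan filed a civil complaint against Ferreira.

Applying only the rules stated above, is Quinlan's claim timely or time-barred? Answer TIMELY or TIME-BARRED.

TIME-BARRED

The claim did not accrue until Quinlan discovered the injury on 4 January 2014; the 7 January 2010 act date does not start the clock under the stated rule.
Adding the 2 years base period to 4 January 2014 gives a deadline of 4 January 2016, before any tolling.
Because the pending criminal prosecution ran from 22 January 2015 to 31 July 2015, the deadline is extended by 190 days to 12 July 2016.
None of the other events listed affects the running of the period under the stated rules.
Filing on 16 September 2016 missed the 12 July 2016 deadline — the action is time-barred.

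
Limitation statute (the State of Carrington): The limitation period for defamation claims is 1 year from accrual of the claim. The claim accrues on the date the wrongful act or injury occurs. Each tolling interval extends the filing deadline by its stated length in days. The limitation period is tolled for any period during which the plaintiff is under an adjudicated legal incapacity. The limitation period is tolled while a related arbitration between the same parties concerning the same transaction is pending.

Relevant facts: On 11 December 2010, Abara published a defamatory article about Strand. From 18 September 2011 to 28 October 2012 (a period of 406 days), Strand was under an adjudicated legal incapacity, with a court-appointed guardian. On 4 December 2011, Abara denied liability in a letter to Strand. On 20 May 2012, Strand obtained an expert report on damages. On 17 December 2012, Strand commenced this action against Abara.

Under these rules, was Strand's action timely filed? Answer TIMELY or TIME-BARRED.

The claim accrued on 11 December 2010, the date of the act.
1 year from 11 December 2010 is 11 December 2011.
Because the plaintiff's legal incapacity ran from 18 September 2011 to 28 October 2012, the deadline is extended by 406 days to 20 January 2013.
The other events in the timeline have no effect on the limitation period under the stated rules.
The 17 December 2012 filing precedes the 20 January 2013 deadline; the claim is timely.

TIMELY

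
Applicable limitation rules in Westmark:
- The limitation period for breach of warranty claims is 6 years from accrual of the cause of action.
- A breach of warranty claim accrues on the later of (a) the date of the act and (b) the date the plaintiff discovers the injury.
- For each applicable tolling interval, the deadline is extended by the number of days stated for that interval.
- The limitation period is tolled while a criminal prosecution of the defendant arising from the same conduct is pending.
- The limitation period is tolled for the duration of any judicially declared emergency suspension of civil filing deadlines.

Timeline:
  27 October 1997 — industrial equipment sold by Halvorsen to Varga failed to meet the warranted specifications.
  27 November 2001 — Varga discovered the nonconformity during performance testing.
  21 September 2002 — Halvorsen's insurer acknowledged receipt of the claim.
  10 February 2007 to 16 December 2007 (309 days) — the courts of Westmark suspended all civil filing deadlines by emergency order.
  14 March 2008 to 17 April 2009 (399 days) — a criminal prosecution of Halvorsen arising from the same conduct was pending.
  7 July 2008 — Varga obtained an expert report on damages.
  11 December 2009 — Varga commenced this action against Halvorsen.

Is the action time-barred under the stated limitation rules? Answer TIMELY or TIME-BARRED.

Taking the later of the act (27 October 1997) and discovery (27 November 2001), the claim accrued on 27 November 2001.
6 years from 27 November 2001 is 27 November 2007.
The emergency suspension of filing deadlines from 10 February 2007 to 16 December 2007 tolled the period for 309 days, extending the deadline to 1 October 2008.
Because the pending criminal prosecution ran from 14 March 2008 to 17 April 2009, the deadline is extended by 399 days to 4 November 2009.
Nothing else in the chronology tolls or restarts the period.
Filing on 11 December 2009 missed the 4 November 2009 deadline — the action is time-barred.

TIME-BARRED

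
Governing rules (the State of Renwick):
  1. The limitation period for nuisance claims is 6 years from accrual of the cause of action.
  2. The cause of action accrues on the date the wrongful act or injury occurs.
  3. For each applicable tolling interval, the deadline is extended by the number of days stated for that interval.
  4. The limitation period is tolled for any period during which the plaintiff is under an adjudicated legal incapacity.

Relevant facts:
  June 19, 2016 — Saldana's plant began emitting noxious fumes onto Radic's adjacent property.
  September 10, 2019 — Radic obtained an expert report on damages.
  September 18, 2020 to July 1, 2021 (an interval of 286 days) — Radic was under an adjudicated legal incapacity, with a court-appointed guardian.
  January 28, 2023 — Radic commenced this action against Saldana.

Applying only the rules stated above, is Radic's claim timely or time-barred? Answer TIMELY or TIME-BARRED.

The claim accrued on June 19, 2016, when the wrongful act occurred.
6 years from June 19, 2016 is June 19, 2022.
The plaintiff's legal incapacity from September 18, 2020 to July 1, 2021 tolled the period for 286 days, extending the deadline to April 1, 2023.
Nothing else in the chronology tolls or restarts the period.
The January 28, 2023 filing precedes the April 1, 2023 deadline; the claim is timely.

TIMELY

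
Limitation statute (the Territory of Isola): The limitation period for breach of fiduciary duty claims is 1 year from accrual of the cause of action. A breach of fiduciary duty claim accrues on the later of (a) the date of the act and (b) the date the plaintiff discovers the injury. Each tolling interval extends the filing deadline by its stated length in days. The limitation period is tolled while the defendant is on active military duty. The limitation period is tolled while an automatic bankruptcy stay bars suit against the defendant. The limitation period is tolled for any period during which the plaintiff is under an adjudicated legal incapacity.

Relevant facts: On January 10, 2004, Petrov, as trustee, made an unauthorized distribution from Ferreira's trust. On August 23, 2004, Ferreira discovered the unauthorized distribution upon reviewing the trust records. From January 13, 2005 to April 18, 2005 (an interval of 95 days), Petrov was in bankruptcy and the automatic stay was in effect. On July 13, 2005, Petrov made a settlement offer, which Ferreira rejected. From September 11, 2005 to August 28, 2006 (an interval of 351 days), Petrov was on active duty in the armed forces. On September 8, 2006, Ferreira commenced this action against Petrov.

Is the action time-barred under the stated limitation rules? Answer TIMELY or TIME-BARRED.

TIMELY

Because discovery on August 23, 2004 post-dates the January 10, 2004 act, accrual under the later-of rule falls on August 23, 2004.
Adding the 1 year base period to August 23, 2004 gives a deadline of August 23, 2005, before any tolling.
Because the automatic bankruptcy stay ran from January 13, 2005 to April 18, 2005, the deadline is extended by 95 days to November 26, 2005.
Because the defendant's active military service ran from September 11, 2005 to August 28, 2006, the deadline is extended by 351 days to November 12, 2006.
The other events in the timeline have no effect on the limitation period under the stated rules.
The September 8, 2006 filing precedes the November 12, 2006 deadline; the claim is timely.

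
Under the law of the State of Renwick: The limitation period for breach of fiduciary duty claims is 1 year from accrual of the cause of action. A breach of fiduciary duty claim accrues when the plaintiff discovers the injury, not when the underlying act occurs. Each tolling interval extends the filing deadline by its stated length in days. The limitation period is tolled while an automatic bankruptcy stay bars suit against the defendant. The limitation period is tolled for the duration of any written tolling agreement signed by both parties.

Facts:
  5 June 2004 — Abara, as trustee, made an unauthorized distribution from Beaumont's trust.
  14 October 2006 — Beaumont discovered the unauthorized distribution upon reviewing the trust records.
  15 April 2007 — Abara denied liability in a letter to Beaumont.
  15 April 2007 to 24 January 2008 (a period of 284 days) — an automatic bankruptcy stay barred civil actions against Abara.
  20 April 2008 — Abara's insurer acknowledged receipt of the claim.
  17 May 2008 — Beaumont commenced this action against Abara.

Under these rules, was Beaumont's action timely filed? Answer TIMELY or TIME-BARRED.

TIMELY

The claim did not accrue until Beaumont discovered the injury on 14 October 2006; the 5 June 2004 act date does not start the clock under the stated rule.
The untolled deadline — 1 year after 14 October 2006 — is 14 October 2007.
The automatic bankruptcy stay from 15 April 2007 to 24 January 2008 tolled the period for 284 days, extending the deadline to 24 July 2008.
The other events in the timeline have no effect on the limitation period under the stated rules.
Filing on 17 May 2008 beat the 24 July 2008 deadline — the action is timely.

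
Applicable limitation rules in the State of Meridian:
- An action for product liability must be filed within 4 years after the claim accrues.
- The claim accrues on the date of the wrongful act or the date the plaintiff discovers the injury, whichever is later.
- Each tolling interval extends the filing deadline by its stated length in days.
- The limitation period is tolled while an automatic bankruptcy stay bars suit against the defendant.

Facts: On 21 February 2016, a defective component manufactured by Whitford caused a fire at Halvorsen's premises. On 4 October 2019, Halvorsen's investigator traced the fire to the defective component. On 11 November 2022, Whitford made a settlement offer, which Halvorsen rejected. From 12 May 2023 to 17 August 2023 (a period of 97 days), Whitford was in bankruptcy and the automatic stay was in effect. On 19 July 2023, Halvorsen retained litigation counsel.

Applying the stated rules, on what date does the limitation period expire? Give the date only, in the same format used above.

The claim accrued on 4 October 2019 — the later of the 21 February 2016 act and the 4 October 2019 discovery.
4 years from 4 October 2019 is 4 October 2023.
The automatic bankruptcy stay from 12 May 2023 to 17 August 2023 tolled the period for 97 days, extending the deadline to 9 January 2024.
Nothing else in the chronology tolls or restarts the period.

9 January 2024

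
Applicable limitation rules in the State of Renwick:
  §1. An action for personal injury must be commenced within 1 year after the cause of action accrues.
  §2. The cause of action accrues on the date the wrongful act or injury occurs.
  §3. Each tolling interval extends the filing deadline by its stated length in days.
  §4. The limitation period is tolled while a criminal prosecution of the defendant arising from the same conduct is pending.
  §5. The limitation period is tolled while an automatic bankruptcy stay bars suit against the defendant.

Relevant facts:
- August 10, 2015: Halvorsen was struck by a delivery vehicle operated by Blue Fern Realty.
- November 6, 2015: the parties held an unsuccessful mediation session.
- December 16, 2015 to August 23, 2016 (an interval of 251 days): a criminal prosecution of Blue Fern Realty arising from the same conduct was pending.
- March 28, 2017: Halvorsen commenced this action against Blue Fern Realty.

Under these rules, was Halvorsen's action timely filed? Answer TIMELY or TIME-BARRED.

TIMELY

The limitation period began to run on August 10, 2015.
1 year from August 10, 2015 is August 10, 2016.
Because the pending criminal prosecution ran from December 16, 2015 to August 23, 2016, the deadline is extended by 251 days to April 18, 2017.
None of the other events listed affects the running of the period under the stated rules.
Filing on March 28, 2017 beat the April 18, 2017 deadline — the action is timely.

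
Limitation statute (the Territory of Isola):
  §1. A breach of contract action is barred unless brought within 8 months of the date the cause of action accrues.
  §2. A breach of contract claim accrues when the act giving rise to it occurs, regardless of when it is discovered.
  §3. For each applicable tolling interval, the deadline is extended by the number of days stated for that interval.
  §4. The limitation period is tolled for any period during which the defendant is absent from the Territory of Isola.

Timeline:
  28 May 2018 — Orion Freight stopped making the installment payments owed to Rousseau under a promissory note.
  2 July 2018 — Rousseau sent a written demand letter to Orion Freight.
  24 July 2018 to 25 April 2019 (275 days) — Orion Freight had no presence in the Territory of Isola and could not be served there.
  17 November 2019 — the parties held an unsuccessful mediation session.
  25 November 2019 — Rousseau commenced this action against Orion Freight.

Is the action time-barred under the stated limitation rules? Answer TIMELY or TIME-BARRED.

TIME-BARRED

The claim accrued on 28 May 2018, when the wrongful act occurred.
Adding the 8 months base period to 28 May 2018 gives a deadline of 28 January 2019, before any tolling.
The defendant's absence from the jurisdiction from 24 July 2018 to 25 April 2019 tolled the period for 275 days, extending the deadline to 30 October 2019.
Nothing else in the chronology tolls or restarts the period.
Filing on 25 November 2019 missed the 30 October 2019 deadline — the action is time-barred.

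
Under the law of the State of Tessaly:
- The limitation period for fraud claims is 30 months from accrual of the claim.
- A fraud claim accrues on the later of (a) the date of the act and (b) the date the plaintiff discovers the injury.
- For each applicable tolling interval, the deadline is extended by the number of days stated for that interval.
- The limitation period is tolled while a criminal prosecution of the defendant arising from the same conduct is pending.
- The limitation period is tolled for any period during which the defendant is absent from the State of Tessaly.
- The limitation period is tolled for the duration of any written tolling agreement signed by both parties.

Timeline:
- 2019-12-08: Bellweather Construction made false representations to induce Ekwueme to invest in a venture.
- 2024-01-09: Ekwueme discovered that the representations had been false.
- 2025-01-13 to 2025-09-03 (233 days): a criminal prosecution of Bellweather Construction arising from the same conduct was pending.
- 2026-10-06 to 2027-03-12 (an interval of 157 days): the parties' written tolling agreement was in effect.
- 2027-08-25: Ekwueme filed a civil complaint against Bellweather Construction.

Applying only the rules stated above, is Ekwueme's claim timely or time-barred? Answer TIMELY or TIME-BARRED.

The claim accrued on 2024-01-09 — the later of the 2019-12-08 act and the 2024-01-09 discovery.
30 months from 2024-01-09 is 2026-07-09.
The pending criminal prosecution from 2025-01-13 to 2025-09-03 tolled the period for 233 days, extending the deadline to 2027-02-27.
The written tolling agreement from 2026-10-06 to 2027-03-12 tolled the period for 157 days, extending the deadline to 2027-08-03.
The 2027-08-25 filing falls after the 2027-08-03 deadline; the claim is time-barred.

TIME-BARRED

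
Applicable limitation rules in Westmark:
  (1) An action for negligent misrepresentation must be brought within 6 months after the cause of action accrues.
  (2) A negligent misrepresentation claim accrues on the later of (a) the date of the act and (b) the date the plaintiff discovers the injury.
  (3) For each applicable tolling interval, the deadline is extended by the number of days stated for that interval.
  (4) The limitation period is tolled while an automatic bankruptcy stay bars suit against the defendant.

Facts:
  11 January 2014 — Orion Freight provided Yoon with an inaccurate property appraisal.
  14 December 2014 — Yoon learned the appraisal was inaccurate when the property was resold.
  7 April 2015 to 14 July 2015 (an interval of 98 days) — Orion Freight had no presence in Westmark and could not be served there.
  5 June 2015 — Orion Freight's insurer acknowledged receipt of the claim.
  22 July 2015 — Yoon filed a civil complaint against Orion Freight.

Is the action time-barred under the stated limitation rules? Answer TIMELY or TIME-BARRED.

TIME-BARRED

The claim accrued on 14 December 2014 — the later of the 11 January 2014 act and the 14 December 2014 discovery.
The untolled deadline — 6 months after 14 December 2014 — is 14 June 2015.
The defendant's absence from the jurisdiction from 7 April 2015 to 14 July 2015 does not toll the period, because no stated rule makes the defendant's absence a tolling event.
None of the other events listed affects the running of the period under the stated rules.
Filing on 22 July 2015 missed the 14 June 2015 deadline — the action is time-barred.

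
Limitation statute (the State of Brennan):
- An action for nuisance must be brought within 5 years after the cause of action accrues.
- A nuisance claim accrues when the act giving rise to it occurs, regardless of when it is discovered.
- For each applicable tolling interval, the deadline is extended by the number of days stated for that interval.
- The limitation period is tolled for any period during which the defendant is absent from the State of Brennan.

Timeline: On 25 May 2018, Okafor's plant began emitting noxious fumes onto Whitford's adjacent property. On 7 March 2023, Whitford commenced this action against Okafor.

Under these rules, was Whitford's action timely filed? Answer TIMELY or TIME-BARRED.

TIMELY

The claim accrued on 25 May 2018, when the wrongful act occurred.
Adding the 5 years base period to 25 May 2018 gives a deadline of 25 May 2023, before any tolling.
The 7 March 2023 filing precedes the 25 May 2023 deadline; the claim is timely.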